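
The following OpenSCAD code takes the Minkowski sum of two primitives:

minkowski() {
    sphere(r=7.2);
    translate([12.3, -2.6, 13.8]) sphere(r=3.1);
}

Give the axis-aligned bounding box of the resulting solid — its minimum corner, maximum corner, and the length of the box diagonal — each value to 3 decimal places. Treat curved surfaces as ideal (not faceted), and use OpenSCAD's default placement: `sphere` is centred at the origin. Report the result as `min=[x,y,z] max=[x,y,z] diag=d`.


min=[2.000,-12.900,3.500] max=[22.600,7.700,24.100] diag=35.680

A = translate([12.3, -2.6, 13.8]) sphere(r=3.1) → bbox [9.2,-5.7,10.7] .. [15.4,0.5,16.9]
B = sphere(r=7.2) → bbox [-7.2,-7.2,-7.2] .. [7.2,7.2,7.2]
lo = A.lo+B.lo = [9.2-7.2, -5.7-7.2, 10.7-7.2] = [2.000,-12.900,3.500]
hi = A.hi+B.hi = [15.4+7.2, 0.5+7.2, 16.9+7.2] = [22.600,7.700,24.100]
diag = √(20.6²+20.6²+20.6²) = √1273.08 = 35.680


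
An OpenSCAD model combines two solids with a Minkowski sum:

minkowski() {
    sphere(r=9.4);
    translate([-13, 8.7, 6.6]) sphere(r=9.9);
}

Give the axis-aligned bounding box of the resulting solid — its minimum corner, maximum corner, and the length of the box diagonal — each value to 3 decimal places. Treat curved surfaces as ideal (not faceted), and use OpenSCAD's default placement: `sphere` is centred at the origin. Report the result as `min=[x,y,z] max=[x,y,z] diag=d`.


A = translate([-13, 8.7, 6.6]) sphere(r=9.9) → bbox [-22.9,-1.2,-3.3] .. [-3.1,18.6,16.5]
B = sphere(r=9.4) → bbox [-9.4,-9.4,-9.4] .. [9.4,9.4,9.4]
lo = A.lo+B.lo = [-22.9-9.4, -1.2-9.4, -3.3-9.4] = [-32.300,-10.600,-12.700]
hi = A.hi+B.hi = [-3.1+9.4, 18.6+9.4, 16.5+9.4] = [6.300,28.000,25.900]
diag = √(38.6²+38.6²+38.6²) = √4469.88 = 66.857

min=[-32.300,-10.600,-12.700] max=[6.300,28.000,25.900] diag=66.857


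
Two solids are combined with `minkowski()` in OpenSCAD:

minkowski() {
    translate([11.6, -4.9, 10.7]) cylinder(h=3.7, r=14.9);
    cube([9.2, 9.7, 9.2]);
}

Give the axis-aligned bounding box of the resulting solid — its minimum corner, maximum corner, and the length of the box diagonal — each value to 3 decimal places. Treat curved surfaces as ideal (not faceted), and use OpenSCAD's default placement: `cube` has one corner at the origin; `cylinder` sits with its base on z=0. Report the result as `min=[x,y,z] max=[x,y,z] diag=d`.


A = translate([11.6, -4.9, 10.7]) cylinder(h=3.7, r=14.9) → bbox [-3.3,-19.8,10.7] .. [26.5,10,14.4]
B = cube([9.2, 9.7, 9.2]) → bbox [0,0,0] .. [9.2,9.7,9.2]
lo = A.lo+B.lo = [-3.3+0, -19.8+0, 10.7+0] = [-3.300,-19.800,10.700]
hi = A.hi+B.hi = [26.5+9.2, 10+9.7, 14.4+9.2] = [35.700,19.700,23.600]
diag = √(39²+39.5²+12.9²) = √3247.66 = 56.988

min=[-3.300,-19.800,10.700] max=[35.700,19.700,23.600] diag=56.988


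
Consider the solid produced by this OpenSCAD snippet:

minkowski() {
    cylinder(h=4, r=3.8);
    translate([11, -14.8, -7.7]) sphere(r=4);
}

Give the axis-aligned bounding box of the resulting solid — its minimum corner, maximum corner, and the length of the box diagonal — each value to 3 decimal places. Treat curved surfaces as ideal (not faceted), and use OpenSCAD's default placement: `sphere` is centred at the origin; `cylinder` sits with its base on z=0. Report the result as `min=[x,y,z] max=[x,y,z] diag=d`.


A = translate([11, -14.8, -7.7]) sphere(r=4) → bbox [7,-18.8,-11.7] .. [15,-10.8,-3.7]
B = cylinder(h=4, r=3.8) → bbox [-3.8,-3.8,0] .. [3.8,3.8,4]
lo = A.lo+B.lo = [7-3.8, -18.8-3.8, -11.7+0] = [3.200,-22.600,-11.700]
hi = A.hi+B.hi = [15+3.8, -10.8+3.8, -3.7+4] = [18.800,-7.000,0.300]
diag = √(15.6²+15.6²+12²) = √630.72 = 25.114

min=[3.200,-22.600,-11.700] max=[18.800,-7.000,0.300] diag=25.114


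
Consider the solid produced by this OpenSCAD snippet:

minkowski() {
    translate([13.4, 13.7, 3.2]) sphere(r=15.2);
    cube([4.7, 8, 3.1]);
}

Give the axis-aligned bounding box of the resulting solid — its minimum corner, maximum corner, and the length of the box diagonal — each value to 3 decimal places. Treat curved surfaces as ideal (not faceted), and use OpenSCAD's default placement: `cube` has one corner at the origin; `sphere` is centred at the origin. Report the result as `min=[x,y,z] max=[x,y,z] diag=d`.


A = translate([13.4, 13.7, 3.2]) sphere(r=15.2) → bbox [-1.8,-1.5,-12] .. [28.6,28.9,18.4]
B = cube([4.7, 8, 3.1]) → bbox [0,0,0] .. [4.7,8,3.1]
lo = A.lo+B.lo = [-1.8+0, -1.5+0, -12+0] = [-1.800,-1.500,-12.000]
hi = A.hi+B.hi = [28.6+4.7, 28.9+8, 18.4+3.1] = [33.300,36.900,21.500]
diag = √(35.1²+38.4²+33.5²) = √3828.82 = 61.877

min=[-1.800,-1.500,-12.000] max=[33.300,36.900,21.500] diag=61.877


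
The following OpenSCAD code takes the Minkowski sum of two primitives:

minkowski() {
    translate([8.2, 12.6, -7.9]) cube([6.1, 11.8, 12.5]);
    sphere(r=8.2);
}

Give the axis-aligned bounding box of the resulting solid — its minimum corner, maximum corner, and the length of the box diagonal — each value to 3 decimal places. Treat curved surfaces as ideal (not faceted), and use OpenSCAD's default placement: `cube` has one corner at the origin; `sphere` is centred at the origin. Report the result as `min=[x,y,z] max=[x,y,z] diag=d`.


min=[0.000,4.400,-16.100] max=[22.500,32.600,12.800] diag=46.224

A = translate([8.2, 12.6, -7.9]) cube([6.1, 11.8, 12.5]) → bbox [8.2,12.6,-7.9] .. [14.3,24.4,4.6]
B = sphere(r=8.2) → bbox [-8.2,-8.2,-8.2] .. [8.2,8.2,8.2]
lo = A.lo+B.lo = [8.2-8.2, 12.6-8.2, -7.9-8.2] = [0.000,4.400,-16.100]
hi = A.hi+B.hi = [14.3+8.2, 24.4+8.2, 4.6+8.2] = [22.500,32.600,12.800]
diag = √(22.5²+28.2²+28.9²) = √2136.7 = 46.224


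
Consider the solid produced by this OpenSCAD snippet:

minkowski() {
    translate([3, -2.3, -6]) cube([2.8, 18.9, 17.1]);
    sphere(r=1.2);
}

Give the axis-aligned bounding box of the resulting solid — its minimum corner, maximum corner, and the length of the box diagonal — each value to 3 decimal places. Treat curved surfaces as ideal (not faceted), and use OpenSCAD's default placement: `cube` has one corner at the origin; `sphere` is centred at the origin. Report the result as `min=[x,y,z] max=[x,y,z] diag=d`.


min=[1.800,-3.500,-7.200] max=[7.000,17.800,12.300] diag=29.342

A = translate([3, -2.3, -6]) cube([2.8, 18.9, 17.1]) → bbox [3,-2.3,-6] .. [5.8,16.6,11.1]
B = sphere(r=1.2) → bbox [-1.2,-1.2,-1.2] .. [1.2,1.2,1.2]
lo = A.lo+B.lo = [3-1.2, -2.3-1.2, -6-1.2] = [1.800,-3.500,-7.200]
hi = A.hi+B.hi = [5.8+1.2, 16.6+1.2, 11.1+1.2] = [7.000,17.800,12.300]
diag = √(5.2²+21.3²+19.5²) = √860.98 = 29.342


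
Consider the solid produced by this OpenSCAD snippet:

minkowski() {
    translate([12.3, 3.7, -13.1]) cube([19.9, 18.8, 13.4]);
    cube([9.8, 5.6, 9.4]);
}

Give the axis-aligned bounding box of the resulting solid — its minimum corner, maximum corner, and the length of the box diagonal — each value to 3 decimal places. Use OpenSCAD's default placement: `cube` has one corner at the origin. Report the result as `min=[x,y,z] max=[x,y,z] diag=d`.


min=[12.300,3.700,-13.100] max=[42.000,28.100,9.700] diag=44.691

A = translate([12.3, 3.7, -13.1]) cube([19.9, 18.8, 13.4]) → bbox [12.3,3.7,-13.1] .. [32.2,22.5,0.3]
B = cube([9.8, 5.6, 9.4]) → bbox [0,0,0] .. [9.8,5.6,9.4]
lo = A.lo+B.lo = [12.3+0, 3.7+0, -13.1+0] = [12.300,3.700,-13.100]
hi = A.hi+B.hi = [32.2+9.8, 22.5+5.6, 0.3+9.4] = [42.000,28.100,9.700]
diag = √(29.7²+24.4²+22.8²) = √1997.29 = 44.691


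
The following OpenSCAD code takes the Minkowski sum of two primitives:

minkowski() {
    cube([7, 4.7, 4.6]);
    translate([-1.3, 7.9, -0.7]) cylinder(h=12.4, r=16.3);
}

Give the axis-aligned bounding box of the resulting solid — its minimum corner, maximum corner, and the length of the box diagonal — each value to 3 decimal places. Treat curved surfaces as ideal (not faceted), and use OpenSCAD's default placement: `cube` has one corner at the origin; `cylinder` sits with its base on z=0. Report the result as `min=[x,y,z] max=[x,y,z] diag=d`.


A = translate([-1.3, 7.9, -0.7]) cylinder(h=12.4, r=16.3) → bbox [-17.6,-8.4,-0.7] .. [15,24.2,11.7]
B = cube([7, 4.7, 4.6]) → bbox [0,0,0] .. [7,4.7,4.6]
lo = A.lo+B.lo = [-17.6+0, -8.4+0, -0.7+0] = [-17.600,-8.400,-0.700]
hi = A.hi+B.hi = [15+7, 24.2+4.7, 11.7+4.6] = [22.000,28.900,16.300]
diag = √(39.6²+37.3²+17²) = √3248.45 = 56.995

min=[-17.600,-8.400,-0.700] max=[22.000,28.900,16.300] diag=56.995


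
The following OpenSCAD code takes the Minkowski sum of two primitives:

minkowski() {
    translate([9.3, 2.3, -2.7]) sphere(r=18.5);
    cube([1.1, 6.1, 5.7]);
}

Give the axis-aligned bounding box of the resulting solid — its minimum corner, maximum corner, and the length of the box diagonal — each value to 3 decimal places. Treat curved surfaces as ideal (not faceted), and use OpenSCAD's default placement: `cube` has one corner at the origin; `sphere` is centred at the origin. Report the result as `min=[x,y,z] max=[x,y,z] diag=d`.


min=[-9.200,-16.200,-21.200] max=[28.900,26.900,21.500] diag=71.642

A = translate([9.3, 2.3, -2.7]) sphere(r=18.5) → bbox [-9.2,-16.2,-21.2] .. [27.8,20.8,15.8]
B = cube([1.1, 6.1, 5.7]) → bbox [0,0,0] .. [1.1,6.1,5.7]
lo = A.lo+B.lo = [-9.2+0, -16.2+0, -21.2+0] = [-9.200,-16.200,-21.200]
hi = A.hi+B.hi = [27.8+1.1, 20.8+6.1, 15.8+5.7] = [28.900,26.900,21.500]
diag = √(38.1²+43.1²+42.7²) = √5132.51 = 71.642


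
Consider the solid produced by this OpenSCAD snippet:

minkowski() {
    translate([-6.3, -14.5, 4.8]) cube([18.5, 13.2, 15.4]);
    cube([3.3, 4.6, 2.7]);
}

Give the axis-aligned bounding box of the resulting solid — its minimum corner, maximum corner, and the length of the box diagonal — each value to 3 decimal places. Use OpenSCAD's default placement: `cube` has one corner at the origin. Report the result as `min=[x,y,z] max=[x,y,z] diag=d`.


min=[-6.300,-14.500,4.800] max=[15.500,3.300,22.900] diag=33.462

A = translate([-6.3, -14.5, 4.8]) cube([18.5, 13.2, 15.4]) → bbox [-6.3,-14.5,4.8] .. [12.2,-1.3,20.2]
B = cube([3.3, 4.6, 2.7]) → bbox [0,0,0] .. [3.3,4.6,2.7]
lo = A.lo+B.lo = [-6.3+0, -14.5+0, 4.8+0] = [-6.300,-14.500,4.800]
hi = A.hi+B.hi = [12.2+3.3, -1.3+4.6, 20.2+2.7] = [15.500,3.300,22.900]
diag = √(21.8²+17.8²+18.1²) = √1119.69 = 33.462


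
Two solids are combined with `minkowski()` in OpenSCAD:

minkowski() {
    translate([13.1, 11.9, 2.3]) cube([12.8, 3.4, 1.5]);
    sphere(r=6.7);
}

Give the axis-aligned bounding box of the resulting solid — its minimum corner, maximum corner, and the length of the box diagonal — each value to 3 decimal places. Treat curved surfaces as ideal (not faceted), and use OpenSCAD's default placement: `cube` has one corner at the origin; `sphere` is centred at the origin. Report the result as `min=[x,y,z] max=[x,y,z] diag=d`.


min=[6.400,5.200,-4.400] max=[32.600,22.000,10.500] diag=34.506

A = translate([13.1, 11.9, 2.3]) cube([12.8, 3.4, 1.5]) → bbox [13.1,11.9,2.3] .. [25.9,15.3,3.8]
B = sphere(r=6.7) → bbox [-6.7,-6.7,-6.7] .. [6.7,6.7,6.7]
lo = A.lo+B.lo = [13.1-6.7, 11.9-6.7, 2.3-6.7] = [6.400,5.200,-4.400]
hi = A.hi+B.hi = [25.9+6.7, 15.3+6.7, 3.8+6.7] = [32.600,22.000,10.500]
diag = √(26.2²+16.8²+14.9²) = √1190.69 = 34.506


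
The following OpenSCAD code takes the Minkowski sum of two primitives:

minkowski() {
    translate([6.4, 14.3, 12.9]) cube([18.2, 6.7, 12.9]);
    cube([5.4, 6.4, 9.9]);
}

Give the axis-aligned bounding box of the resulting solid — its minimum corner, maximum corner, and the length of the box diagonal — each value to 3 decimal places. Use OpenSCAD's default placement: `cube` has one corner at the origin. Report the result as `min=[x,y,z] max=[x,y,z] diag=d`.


A = translate([6.4, 14.3, 12.9]) cube([18.2, 6.7, 12.9]) → bbox [6.4,14.3,12.9] .. [24.6,21,25.8]
B = cube([5.4, 6.4, 9.9]) → bbox [0,0,0] .. [5.4,6.4,9.9]
lo = A.lo+B.lo = [6.4+0, 14.3+0, 12.9+0] = [6.400,14.300,12.900]
hi = A.hi+B.hi = [24.6+5.4, 21+6.4, 25.8+9.9] = [30.000,27.400,35.700]
diag = √(23.6²+13.1²+22.8²) = √1248.41 = 35.333

min=[6.400,14.300,12.900] max=[30.000,27.400,35.700] diag=35.333


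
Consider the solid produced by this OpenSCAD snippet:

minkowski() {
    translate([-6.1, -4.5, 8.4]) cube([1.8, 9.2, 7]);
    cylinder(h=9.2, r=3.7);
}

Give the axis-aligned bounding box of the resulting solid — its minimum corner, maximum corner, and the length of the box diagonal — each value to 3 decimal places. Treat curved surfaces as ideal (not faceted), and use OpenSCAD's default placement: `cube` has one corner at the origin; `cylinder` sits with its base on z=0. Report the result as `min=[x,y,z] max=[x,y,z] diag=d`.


A = translate([-6.1, -4.5, 8.4]) cube([1.8, 9.2, 7]) → bbox [-6.1,-4.5,8.4] .. [-4.3,4.7,15.4]
B = cylinder(h=9.2, r=3.7) → bbox [-3.7,-3.7,0] .. [3.7,3.7,9.2]
lo = A.lo+B.lo = [-6.1-3.7, -4.5-3.7, 8.4+0] = [-9.800,-8.200,8.400]
hi = A.hi+B.hi = [-4.3+3.7, 4.7+3.7, 15.4+9.2] = [-0.600,8.400,24.600]
diag = √(9.2²+16.6²+16.2²) = √622.64 = 24.953

min=[-9.800,-8.200,8.400] max=[-0.600,8.400,24.600] diag=24.953


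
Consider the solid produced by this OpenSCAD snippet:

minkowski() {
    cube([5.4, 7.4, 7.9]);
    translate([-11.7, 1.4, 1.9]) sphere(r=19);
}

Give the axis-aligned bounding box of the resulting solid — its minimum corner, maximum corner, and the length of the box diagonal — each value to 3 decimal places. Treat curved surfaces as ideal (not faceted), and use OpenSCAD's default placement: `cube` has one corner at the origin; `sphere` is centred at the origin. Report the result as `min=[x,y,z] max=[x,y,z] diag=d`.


min=[-30.700,-17.600,-17.100] max=[12.700,27.800,28.800] diag=77.792

A = translate([-11.7, 1.4, 1.9]) sphere(r=19) → bbox [-30.7,-17.6,-17.1] .. [7.3,20.4,20.9]
B = cube([5.4, 7.4, 7.9]) → bbox [0,0,0] .. [5.4,7.4,7.9]
lo = A.lo+B.lo = [-30.7+0, -17.6+0, -17.1+0] = [-30.700,-17.600,-17.100]
hi = A.hi+B.hi = [7.3+5.4, 20.4+7.4, 20.9+7.9] = [12.700,27.800,28.800]
diag = √(43.4²+45.4²+45.9²) = √6051.53 = 77.792


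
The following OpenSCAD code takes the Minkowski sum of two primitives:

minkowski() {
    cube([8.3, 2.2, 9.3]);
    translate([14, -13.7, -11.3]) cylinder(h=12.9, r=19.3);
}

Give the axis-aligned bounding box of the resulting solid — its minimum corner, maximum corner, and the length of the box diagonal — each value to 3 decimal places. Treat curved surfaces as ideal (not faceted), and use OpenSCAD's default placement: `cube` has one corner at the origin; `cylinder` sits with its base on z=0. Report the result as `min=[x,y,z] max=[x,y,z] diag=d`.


A = translate([14, -13.7, -11.3]) cylinder(h=12.9, r=19.3) → bbox [-5.3,-33,-11.3] .. [33.3,5.6,1.6]
B = cube([8.3, 2.2, 9.3]) → bbox [0,0,0] .. [8.3,2.2,9.3]
lo = A.lo+B.lo = [-5.3+0, -33+0, -11.3+0] = [-5.300,-33.000,-11.300]
hi = A.hi+B.hi = [33.3+8.3, 5.6+2.2, 1.6+9.3] = [41.600,7.800,10.900]
diag = √(46.9²+40.8²+22.2²) = √4357.09 = 66.008

min=[-5.300,-33.000,-11.300] max=[41.600,7.800,10.900] diag=66.008


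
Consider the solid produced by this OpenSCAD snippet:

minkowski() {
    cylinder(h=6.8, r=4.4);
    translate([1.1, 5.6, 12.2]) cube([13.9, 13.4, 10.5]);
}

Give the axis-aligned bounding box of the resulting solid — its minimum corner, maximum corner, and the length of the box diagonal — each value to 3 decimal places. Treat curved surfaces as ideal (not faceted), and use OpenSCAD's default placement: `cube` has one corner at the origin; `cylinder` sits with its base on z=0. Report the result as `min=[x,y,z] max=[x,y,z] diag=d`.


A = translate([1.1, 5.6, 12.2]) cube([13.9, 13.4, 10.5]) → bbox [1.1,5.6,12.2] .. [15,19,22.7]
B = cylinder(h=6.8, r=4.4) → bbox [-4.4,-4.4,0] .. [4.4,4.4,6.8]
lo = A.lo+B.lo = [1.1-4.4, 5.6-4.4, 12.2+0] = [-3.300,1.200,12.200]
hi = A.hi+B.hi = [15+4.4, 19+4.4, 22.7+6.8] = [19.400,23.400,29.500]
diag = √(22.7²+22.2²+17.3²) = √1307.42 = 36.158

min=[-3.300,1.200,12.200] max=[19.400,23.400,29.500] diag=36.158


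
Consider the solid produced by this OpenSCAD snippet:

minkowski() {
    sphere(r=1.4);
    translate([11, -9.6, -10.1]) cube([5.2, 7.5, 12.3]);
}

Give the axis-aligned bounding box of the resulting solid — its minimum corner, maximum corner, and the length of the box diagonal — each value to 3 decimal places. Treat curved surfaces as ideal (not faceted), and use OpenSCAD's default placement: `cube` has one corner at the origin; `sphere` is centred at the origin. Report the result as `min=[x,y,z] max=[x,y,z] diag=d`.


A = translate([11, -9.6, -10.1]) cube([5.2, 7.5, 12.3]) → bbox [11,-9.6,-10.1] .. [16.2,-2.1,2.2]
B = sphere(r=1.4) → bbox [-1.4,-1.4,-1.4] .. [1.4,1.4,1.4]
lo = A.lo+B.lo = [11-1.4, -9.6-1.4, -10.1-1.4] = [9.600,-11.000,-11.500]
hi = A.hi+B.hi = [16.2+1.4, -2.1+1.4, 2.2+1.4] = [17.600,-0.700,3.600]
diag = √(8²+10.3²+15.1²) = √398.1 = 19.952

min=[9.600,-11.000,-11.500] max=[17.600,-0.700,3.600] diag=19.952


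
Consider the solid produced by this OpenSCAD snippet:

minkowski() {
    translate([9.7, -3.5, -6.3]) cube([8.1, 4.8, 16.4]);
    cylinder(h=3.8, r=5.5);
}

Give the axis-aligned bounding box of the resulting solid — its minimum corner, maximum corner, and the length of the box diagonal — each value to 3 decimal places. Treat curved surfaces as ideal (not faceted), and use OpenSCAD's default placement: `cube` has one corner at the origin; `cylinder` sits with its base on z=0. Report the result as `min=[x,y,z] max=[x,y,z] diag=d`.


A = translate([9.7, -3.5, -6.3]) cube([8.1, 4.8, 16.4]) → bbox [9.7,-3.5,-6.3] .. [17.8,1.3,10.1]
B = cylinder(h=3.8, r=5.5) → bbox [-5.5,-5.5,0] .. [5.5,5.5,3.8]
lo = A.lo+B.lo = [9.7-5.5, -3.5-5.5, -6.3+0] = [4.200,-9.000,-6.300]
hi = A.hi+B.hi = [17.8+5.5, 1.3+5.5, 10.1+3.8] = [23.300,6.800,13.900]
diag = √(19.1²+15.8²+20.2²) = √1022.49 = 31.976

min=[4.200,-9.000,-6.300] max=[23.300,6.800,13.900] diag=31.976


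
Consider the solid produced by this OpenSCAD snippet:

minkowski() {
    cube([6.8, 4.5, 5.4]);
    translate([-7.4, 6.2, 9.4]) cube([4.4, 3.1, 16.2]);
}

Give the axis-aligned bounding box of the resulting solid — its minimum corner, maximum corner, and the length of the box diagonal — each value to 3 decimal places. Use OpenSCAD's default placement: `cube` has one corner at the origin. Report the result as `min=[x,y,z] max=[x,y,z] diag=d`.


A = translate([-7.4, 6.2, 9.4]) cube([4.4, 3.1, 16.2]) → bbox [-7.4,6.2,9.4] .. [-3,9.3,25.6]
B = cube([6.8, 4.5, 5.4]) → bbox [0,0,0] .. [6.8,4.5,5.4]
lo = A.lo+B.lo = [-7.4+0, 6.2+0, 9.4+0] = [-7.400,6.200,9.400]
hi = A.hi+B.hi = [-3+6.8, 9.3+4.5, 25.6+5.4] = [3.800,13.800,31.000]
diag = √(11.2²+7.6²+21.6²) = √649.76 = 25.490

min=[-7.400,6.200,9.400] max=[3.800,13.800,31.000] diag=25.490


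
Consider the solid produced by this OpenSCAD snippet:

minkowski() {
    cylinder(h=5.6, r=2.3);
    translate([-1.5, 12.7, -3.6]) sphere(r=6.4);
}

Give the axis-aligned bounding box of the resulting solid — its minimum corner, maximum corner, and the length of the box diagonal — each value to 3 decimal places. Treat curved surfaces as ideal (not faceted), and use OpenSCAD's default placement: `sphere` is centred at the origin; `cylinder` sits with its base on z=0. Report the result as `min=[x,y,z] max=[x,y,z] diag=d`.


A = translate([-1.5, 12.7, -3.6]) sphere(r=6.4) → bbox [-7.9,6.3,-10] .. [4.9,19.1,2.8]
B = cylinder(h=5.6, r=2.3) → bbox [-2.3,-2.3,0] .. [2.3,2.3,5.6]
lo = A.lo+B.lo = [-7.9-2.3, 6.3-2.3, -10+0] = [-10.200,4.000,-10.000]
hi = A.hi+B.hi = [4.9+2.3, 19.1+2.3, 2.8+5.6] = [7.200,21.400,8.400]
diag = √(17.4²+17.4²+18.4²) = √944.08 = 30.726

min=[-10.200,4.000,-10.000] max=[7.200,21.400,8.400] diag=30.726


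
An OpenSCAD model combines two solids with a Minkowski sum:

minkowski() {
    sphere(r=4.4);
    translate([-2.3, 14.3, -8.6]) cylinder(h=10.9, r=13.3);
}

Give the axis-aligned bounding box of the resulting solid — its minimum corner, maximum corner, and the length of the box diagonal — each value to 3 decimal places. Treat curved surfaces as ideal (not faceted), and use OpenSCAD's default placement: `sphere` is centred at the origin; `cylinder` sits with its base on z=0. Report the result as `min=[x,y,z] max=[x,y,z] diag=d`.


A = translate([-2.3, 14.3, -8.6]) cylinder(h=10.9, r=13.3) → bbox [-15.6,1,-8.6] .. [11,27.6,2.3]
B = sphere(r=4.4) → bbox [-4.4,-4.4,-4.4] .. [4.4,4.4,4.4]
lo = A.lo+B.lo = [-15.6-4.4, 1-4.4, -8.6-4.4] = [-20.000,-3.400,-13.000]
hi = A.hi+B.hi = [11+4.4, 27.6+4.4, 2.3+4.4] = [15.400,32.000,6.700]
diag = √(35.4²+35.4²+19.7²) = √2894.41 = 53.800

min=[-20.000,-3.400,-13.000] max=[15.400,32.000,6.700] diag=53.800


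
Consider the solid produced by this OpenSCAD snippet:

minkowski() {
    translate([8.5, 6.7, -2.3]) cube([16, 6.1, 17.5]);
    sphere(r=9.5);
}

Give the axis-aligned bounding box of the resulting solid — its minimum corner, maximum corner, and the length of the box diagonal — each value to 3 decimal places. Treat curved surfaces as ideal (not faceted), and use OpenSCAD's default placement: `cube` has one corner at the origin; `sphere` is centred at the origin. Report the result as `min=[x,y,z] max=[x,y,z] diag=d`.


min=[-1.000,-2.800,-11.800] max=[34.000,22.300,24.700] diag=56.456

A = translate([8.5, 6.7, -2.3]) cube([16, 6.1, 17.5]) → bbox [8.5,6.7,-2.3] .. [24.5,12.8,15.2]
B = sphere(r=9.5) → bbox [-9.5,-9.5,-9.5] .. [9.5,9.5,9.5]
lo = A.lo+B.lo = [8.5-9.5, 6.7-9.5, -2.3-9.5] = [-1.000,-2.800,-11.800]
hi = A.hi+B.hi = [24.5+9.5, 12.8+9.5, 15.2+9.5] = [34.000,22.300,24.700]
diag = √(35²+25.1²+36.5²) = √3187.26 = 56.456


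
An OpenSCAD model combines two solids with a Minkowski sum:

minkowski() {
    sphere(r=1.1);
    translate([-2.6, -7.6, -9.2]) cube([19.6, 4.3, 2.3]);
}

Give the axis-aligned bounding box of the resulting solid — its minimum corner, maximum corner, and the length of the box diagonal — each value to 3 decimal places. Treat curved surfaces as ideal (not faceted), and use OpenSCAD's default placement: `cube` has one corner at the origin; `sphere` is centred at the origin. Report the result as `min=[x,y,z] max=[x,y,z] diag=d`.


A = translate([-2.6, -7.6, -9.2]) cube([19.6, 4.3, 2.3]) → bbox [-2.6,-7.6,-9.2] .. [17,-3.3,-6.9]
B = sphere(r=1.1) → bbox [-1.1,-1.1,-1.1] .. [1.1,1.1,1.1]
lo = A.lo+B.lo = [-2.6-1.1, -7.6-1.1, -9.2-1.1] = [-3.700,-8.700,-10.300]
hi = A.hi+B.hi = [17+1.1, -3.3+1.1, -6.9+1.1] = [18.100,-2.200,-5.800]
diag = √(21.8²+6.5²+4.5²) = √537.74 = 23.189

min=[-3.700,-8.700,-10.300] max=[18.100,-2.200,-5.800] diag=23.189


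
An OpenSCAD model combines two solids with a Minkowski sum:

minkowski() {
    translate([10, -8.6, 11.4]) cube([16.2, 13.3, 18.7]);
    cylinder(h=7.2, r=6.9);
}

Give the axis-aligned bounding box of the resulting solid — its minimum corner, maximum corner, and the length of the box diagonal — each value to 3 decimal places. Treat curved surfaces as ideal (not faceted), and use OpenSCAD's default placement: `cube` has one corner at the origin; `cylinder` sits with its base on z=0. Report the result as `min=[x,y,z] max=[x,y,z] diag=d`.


A = translate([10, -8.6, 11.4]) cube([16.2, 13.3, 18.7]) → bbox [10,-8.6,11.4] .. [26.2,4.7,30.1]
B = cylinder(h=7.2, r=6.9) → bbox [-6.9,-6.9,0] .. [6.9,6.9,7.2]
lo = A.lo+B.lo = [10-6.9, -8.6-6.9, 11.4+0] = [3.100,-15.500,11.400]
hi = A.hi+B.hi = [26.2+6.9, 4.7+6.9, 30.1+7.2] = [33.100,11.600,37.300]
diag = √(30²+27.1²+25.9²) = √2305.22 = 48.013

min=[3.100,-15.500,11.400] max=[33.100,11.600,37.300] diag=48.013


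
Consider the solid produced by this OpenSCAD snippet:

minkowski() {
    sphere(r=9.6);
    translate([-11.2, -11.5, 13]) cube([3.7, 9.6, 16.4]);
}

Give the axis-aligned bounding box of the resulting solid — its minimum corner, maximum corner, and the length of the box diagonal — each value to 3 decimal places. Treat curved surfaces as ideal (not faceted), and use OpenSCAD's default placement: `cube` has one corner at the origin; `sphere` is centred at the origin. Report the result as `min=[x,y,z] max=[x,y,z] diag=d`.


min=[-20.800,-21.100,3.400] max=[2.100,7.700,39.000] diag=51.198

A = translate([-11.2, -11.5, 13]) cube([3.7, 9.6, 16.4]) → bbox [-11.2,-11.5,13] .. [-7.5,-1.9,29.4]
B = sphere(r=9.6) → bbox [-9.6,-9.6,-9.6] .. [9.6,9.6,9.6]
lo = A.lo+B.lo = [-11.2-9.6, -11.5-9.6, 13-9.6] = [-20.800,-21.100,3.400]
hi = A.hi+B.hi = [-7.5+9.6, -1.9+9.6, 29.4+9.6] = [2.100,7.700,39.000]
diag = √(22.9²+28.8²+35.6²) = √2621.21 = 51.198


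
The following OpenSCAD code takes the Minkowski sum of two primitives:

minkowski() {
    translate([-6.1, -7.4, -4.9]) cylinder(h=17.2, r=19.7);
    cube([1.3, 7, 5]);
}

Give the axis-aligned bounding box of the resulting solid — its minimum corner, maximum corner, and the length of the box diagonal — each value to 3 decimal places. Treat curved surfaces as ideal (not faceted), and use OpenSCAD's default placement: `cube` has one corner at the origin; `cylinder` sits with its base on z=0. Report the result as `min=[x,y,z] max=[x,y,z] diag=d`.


min=[-25.800,-27.100,-4.900] max=[14.900,19.300,17.300] diag=65.592

A = translate([-6.1, -7.4, -4.9]) cylinder(h=17.2, r=19.7) → bbox [-25.8,-27.1,-4.9] .. [13.6,12.3,12.3]
B = cube([1.3, 7, 5]) → bbox [0,0,0] .. [1.3,7,5]
lo = A.lo+B.lo = [-25.8+0, -27.1+0, -4.9+0] = [-25.800,-27.100,-4.900]
hi = A.hi+B.hi = [13.6+1.3, 12.3+7, 12.3+5] = [14.900,19.300,17.300]
diag = √(40.7²+46.4²+22.2²) = √4302.29 = 65.592


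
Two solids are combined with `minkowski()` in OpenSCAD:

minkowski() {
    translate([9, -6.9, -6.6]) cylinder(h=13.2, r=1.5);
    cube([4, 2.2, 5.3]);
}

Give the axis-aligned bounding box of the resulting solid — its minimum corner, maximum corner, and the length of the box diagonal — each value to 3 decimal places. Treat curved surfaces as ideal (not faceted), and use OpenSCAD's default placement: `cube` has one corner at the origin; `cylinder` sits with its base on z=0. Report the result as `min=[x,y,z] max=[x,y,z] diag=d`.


min=[7.500,-8.400,-6.600] max=[14.500,-3.200,11.900] diag=20.452

A = translate([9, -6.9, -6.6]) cylinder(h=13.2, r=1.5) → bbox [7.5,-8.4,-6.6] .. [10.5,-5.4,6.6]
B = cube([4, 2.2, 5.3]) → bbox [0,0,0] .. [4,2.2,5.3]
lo = A.lo+B.lo = [7.5+0, -8.4+0, -6.6+0] = [7.500,-8.400,-6.600]
hi = A.hi+B.hi = [10.5+4, -5.4+2.2, 6.6+5.3] = [14.500,-3.200,11.900]
diag = √(7²+5.2²+18.5²) = √418.29 = 20.452


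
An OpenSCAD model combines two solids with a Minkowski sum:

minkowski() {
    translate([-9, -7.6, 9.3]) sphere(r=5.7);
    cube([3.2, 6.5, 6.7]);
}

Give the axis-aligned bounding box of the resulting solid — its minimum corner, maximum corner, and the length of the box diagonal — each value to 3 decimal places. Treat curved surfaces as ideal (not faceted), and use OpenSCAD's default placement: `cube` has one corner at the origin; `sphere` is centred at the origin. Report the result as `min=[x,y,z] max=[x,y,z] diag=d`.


A = translate([-9, -7.6, 9.3]) sphere(r=5.7) → bbox [-14.7,-13.3,3.6] .. [-3.3,-1.9,15]
B = cube([3.2, 6.5, 6.7]) → bbox [0,0,0] .. [3.2,6.5,6.7]
lo = A.lo+B.lo = [-14.7+0, -13.3+0, 3.6+0] = [-14.700,-13.300,3.600]
hi = A.hi+B.hi = [-3.3+3.2, -1.9+6.5, 15+6.7] = [-0.100,4.600,21.700]
diag = √(14.6²+17.9²+18.1²) = √861.18 = 29.346

min=[-14.700,-13.300,3.600] max=[-0.100,4.600,21.700] diag=29.346


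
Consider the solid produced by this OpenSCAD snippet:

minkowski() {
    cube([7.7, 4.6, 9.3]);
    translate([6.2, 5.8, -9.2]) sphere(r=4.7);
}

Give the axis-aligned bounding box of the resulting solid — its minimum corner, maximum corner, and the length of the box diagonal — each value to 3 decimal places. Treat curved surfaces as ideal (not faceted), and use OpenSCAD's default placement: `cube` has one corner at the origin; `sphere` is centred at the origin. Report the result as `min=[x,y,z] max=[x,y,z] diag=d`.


min=[1.500,1.100,-13.900] max=[18.600,15.100,4.800] diag=28.950

A = translate([6.2, 5.8, -9.2]) sphere(r=4.7) → bbox [1.5,1.1,-13.9] .. [10.9,10.5,-4.5]
B = cube([7.7, 4.6, 9.3]) → bbox [0,0,0] .. [7.7,4.6,9.3]
lo = A.lo+B.lo = [1.5+0, 1.1+0, -13.9+0] = [1.500,1.100,-13.900]
hi = A.hi+B.hi = [10.9+7.7, 10.5+4.6, -4.5+9.3] = [18.600,15.100,4.800]
diag = √(17.1²+14²+18.7²) = √838.1 = 28.950


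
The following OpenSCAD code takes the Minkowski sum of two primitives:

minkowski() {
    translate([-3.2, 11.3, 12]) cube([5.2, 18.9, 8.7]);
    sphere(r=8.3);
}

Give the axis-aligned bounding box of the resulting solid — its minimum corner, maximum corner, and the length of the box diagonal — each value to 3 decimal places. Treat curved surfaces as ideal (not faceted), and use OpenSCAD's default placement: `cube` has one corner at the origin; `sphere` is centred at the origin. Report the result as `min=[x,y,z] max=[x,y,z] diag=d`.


A = translate([-3.2, 11.3, 12]) cube([5.2, 18.9, 8.7]) → bbox [-3.2,11.3,12] .. [2,30.2,20.7]
B = sphere(r=8.3) → bbox [-8.3,-8.3,-8.3] .. [8.3,8.3,8.3]
lo = A.lo+B.lo = [-3.2-8.3, 11.3-8.3, 12-8.3] = [-11.500,3.000,3.700]
hi = A.hi+B.hi = [2+8.3, 30.2+8.3, 20.7+8.3] = [10.300,38.500,29.000]
diag = √(21.8²+35.5²+25.3²) = √2375.58 = 48.740

min=[-11.500,3.000,3.700] max=[10.300,38.500,29.000] diag=48.740


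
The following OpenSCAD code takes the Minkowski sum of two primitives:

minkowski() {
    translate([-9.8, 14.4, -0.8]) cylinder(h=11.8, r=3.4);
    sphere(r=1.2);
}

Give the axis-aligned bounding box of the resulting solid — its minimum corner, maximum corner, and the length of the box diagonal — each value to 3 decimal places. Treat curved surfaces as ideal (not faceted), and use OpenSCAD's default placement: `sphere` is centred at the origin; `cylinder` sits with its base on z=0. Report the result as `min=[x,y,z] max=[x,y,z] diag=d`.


min=[-14.400,9.800,-2.000] max=[-5.200,19.000,12.200] diag=19.259

A = translate([-9.8, 14.4, -0.8]) cylinder(h=11.8, r=3.4) → bbox [-13.2,11,-0.8] .. [-6.4,17.8,11]
B = sphere(r=1.2) → bbox [-1.2,-1.2,-1.2] .. [1.2,1.2,1.2]
lo = A.lo+B.lo = [-13.2-1.2, 11-1.2, -0.8-1.2] = [-14.400,9.800,-2.000]
hi = A.hi+B.hi = [-6.4+1.2, 17.8+1.2, 11+1.2] = [-5.200,19.000,12.200]
diag = √(9.2²+9.2²+14.2²) = √370.92 = 19.259


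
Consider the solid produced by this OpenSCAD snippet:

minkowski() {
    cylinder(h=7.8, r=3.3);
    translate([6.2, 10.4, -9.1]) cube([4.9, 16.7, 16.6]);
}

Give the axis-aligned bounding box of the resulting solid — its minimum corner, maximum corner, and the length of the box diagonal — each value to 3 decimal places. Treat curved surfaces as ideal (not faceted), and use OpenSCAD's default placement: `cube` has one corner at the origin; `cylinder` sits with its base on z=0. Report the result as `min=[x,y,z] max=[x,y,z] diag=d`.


min=[2.900,7.100,-9.100] max=[14.400,30.400,15.300] diag=35.644

A = translate([6.2, 10.4, -9.1]) cube([4.9, 16.7, 16.6]) → bbox [6.2,10.4,-9.1] .. [11.1,27.1,7.5]
B = cylinder(h=7.8, r=3.3) → bbox [-3.3,-3.3,0] .. [3.3,3.3,7.8]
lo = A.lo+B.lo = [6.2-3.3, 10.4-3.3, -9.1+0] = [2.900,7.100,-9.100]
hi = A.hi+B.hi = [11.1+3.3, 27.1+3.3, 7.5+7.8] = [14.400,30.400,15.300]
diag = √(11.5²+23.3²+24.4²) = √1270.5 = 35.644


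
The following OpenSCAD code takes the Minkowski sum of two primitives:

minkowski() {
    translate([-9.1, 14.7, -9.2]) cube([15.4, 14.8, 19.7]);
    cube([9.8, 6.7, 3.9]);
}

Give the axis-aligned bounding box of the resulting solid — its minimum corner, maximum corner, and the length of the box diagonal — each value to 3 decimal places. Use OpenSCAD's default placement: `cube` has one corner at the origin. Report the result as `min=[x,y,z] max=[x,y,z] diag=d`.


min=[-9.100,14.700,-9.200] max=[16.100,36.200,14.400] diag=40.672

A = translate([-9.1, 14.7, -9.2]) cube([15.4, 14.8, 19.7]) → bbox [-9.1,14.7,-9.2] .. [6.3,29.5,10.5]
B = cube([9.8, 6.7, 3.9]) → bbox [0,0,0] .. [9.8,6.7,3.9]
lo = A.lo+B.lo = [-9.1+0, 14.7+0, -9.2+0] = [-9.100,14.700,-9.200]
hi = A.hi+B.hi = [6.3+9.8, 29.5+6.7, 10.5+3.9] = [16.100,36.200,14.400]
diag = √(25.2²+21.5²+23.6²) = √1654.25 = 40.672


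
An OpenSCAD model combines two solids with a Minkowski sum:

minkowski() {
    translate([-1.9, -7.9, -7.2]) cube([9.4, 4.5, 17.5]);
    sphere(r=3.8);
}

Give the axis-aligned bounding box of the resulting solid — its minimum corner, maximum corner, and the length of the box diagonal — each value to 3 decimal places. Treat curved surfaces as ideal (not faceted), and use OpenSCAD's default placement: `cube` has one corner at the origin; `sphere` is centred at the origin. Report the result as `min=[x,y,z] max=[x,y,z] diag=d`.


A = translate([-1.9, -7.9, -7.2]) cube([9.4, 4.5, 17.5]) → bbox [-1.9,-7.9,-7.2] .. [7.5,-3.4,10.3]
B = sphere(r=3.8) → bbox [-3.8,-3.8,-3.8] .. [3.8,3.8,3.8]
lo = A.lo+B.lo = [-1.9-3.8, -7.9-3.8, -7.2-3.8] = [-5.700,-11.700,-11.000]
hi = A.hi+B.hi = [7.5+3.8, -3.4+3.8, 10.3+3.8] = [11.300,0.400,14.100]
diag = √(17²+12.1²+25.1²) = √1065.42 = 32.641

min=[-5.700,-11.700,-11.000] max=[11.300,0.400,14.100] diag=32.641


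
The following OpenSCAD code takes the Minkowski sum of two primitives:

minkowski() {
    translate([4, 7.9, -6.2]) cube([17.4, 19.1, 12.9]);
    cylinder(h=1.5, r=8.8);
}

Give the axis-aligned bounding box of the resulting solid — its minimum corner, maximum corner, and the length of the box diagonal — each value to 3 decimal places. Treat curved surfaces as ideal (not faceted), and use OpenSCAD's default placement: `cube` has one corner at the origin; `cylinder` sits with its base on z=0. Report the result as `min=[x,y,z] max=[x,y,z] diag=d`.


min=[-4.800,-0.900,-6.200] max=[30.200,35.800,8.200] diag=52.719

A = translate([4, 7.9, -6.2]) cube([17.4, 19.1, 12.9]) → bbox [4,7.9,-6.2] .. [21.4,27,6.7]
B = cylinder(h=1.5, r=8.8) → bbox [-8.8,-8.8,0] .. [8.8,8.8,1.5]
lo = A.lo+B.lo = [4-8.8, 7.9-8.8, -6.2+0] = [-4.800,-0.900,-6.200]
hi = A.hi+B.hi = [21.4+8.8, 27+8.8, 6.7+1.5] = [30.200,35.800,8.200]
diag = √(35²+36.7²+14.4²) = √2779.25 = 52.719


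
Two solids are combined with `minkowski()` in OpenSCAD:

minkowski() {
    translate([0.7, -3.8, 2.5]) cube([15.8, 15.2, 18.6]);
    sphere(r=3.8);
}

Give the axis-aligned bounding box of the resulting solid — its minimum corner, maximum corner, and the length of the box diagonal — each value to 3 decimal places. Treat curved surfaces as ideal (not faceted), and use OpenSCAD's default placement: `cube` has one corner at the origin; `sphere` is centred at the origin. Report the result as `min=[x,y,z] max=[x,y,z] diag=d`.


min=[-3.100,-7.600,-1.300] max=[20.300,15.200,24.900] diag=41.879

A = translate([0.7, -3.8, 2.5]) cube([15.8, 15.2, 18.6]) → bbox [0.7,-3.8,2.5] .. [16.5,11.4,21.1]
B = sphere(r=3.8) → bbox [-3.8,-3.8,-3.8] .. [3.8,3.8,3.8]
lo = A.lo+B.lo = [0.7-3.8, -3.8-3.8, 2.5-3.8] = [-3.100,-7.600,-1.300]
hi = A.hi+B.hi = [16.5+3.8, 11.4+3.8, 21.1+3.8] = [20.300,15.200,24.900]
diag = √(23.4²+22.8²+26.2²) = √1753.84 = 41.879


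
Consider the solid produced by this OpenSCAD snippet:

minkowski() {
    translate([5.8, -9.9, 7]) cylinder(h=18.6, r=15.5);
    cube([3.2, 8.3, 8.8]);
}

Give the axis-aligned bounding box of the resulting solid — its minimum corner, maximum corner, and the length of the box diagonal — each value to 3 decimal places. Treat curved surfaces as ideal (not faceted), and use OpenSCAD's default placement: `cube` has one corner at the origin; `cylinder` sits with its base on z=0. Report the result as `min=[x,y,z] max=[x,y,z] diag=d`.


min=[-9.700,-25.400,7.000] max=[24.500,13.900,34.400] diag=58.863

A = translate([5.8, -9.9, 7]) cylinder(h=18.6, r=15.5) → bbox [-9.7,-25.4,7] .. [21.3,5.6,25.6]
B = cube([3.2, 8.3, 8.8]) → bbox [0,0,0] .. [3.2,8.3,8.8]
lo = A.lo+B.lo = [-9.7+0, -25.4+0, 7+0] = [-9.700,-25.400,7.000]
hi = A.hi+B.hi = [21.3+3.2, 5.6+8.3, 25.6+8.8] = [24.500,13.900,34.400]
diag = √(34.2²+39.3²+27.4²) = √3464.89 = 58.863


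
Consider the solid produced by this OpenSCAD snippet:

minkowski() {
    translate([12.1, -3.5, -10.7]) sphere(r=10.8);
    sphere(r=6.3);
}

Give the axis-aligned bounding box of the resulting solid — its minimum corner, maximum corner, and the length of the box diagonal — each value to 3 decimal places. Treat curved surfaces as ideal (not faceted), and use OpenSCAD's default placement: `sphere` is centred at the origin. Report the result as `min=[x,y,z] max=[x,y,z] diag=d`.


A = translate([12.1, -3.5, -10.7]) sphere(r=10.8) → bbox [1.3,-14.3,-21.5] .. [22.9,7.3,0.1]
B = sphere(r=6.3) → bbox [-6.3,-6.3,-6.3] .. [6.3,6.3,6.3]
lo = A.lo+B.lo = [1.3-6.3, -14.3-6.3, -21.5-6.3] = [-5.000,-20.600,-27.800]
hi = A.hi+B.hi = [22.9+6.3, 7.3+6.3, 0.1+6.3] = [29.200,13.600,6.400]
diag = √(34.2²+34.2²+34.2²) = √3508.92 = 59.236

min=[-5.000,-20.600,-27.800] max=[29.200,13.600,6.400] diag=59.236


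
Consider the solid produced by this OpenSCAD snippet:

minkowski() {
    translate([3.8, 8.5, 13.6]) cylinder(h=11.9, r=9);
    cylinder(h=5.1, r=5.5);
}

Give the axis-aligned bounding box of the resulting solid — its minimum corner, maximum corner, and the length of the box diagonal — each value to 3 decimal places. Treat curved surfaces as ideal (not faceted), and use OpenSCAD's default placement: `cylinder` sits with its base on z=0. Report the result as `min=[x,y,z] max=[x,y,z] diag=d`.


min=[-10.700,-6.000,13.600] max=[18.300,23.000,30.600] diag=44.396

A = translate([3.8, 8.5, 13.6]) cylinder(h=11.9, r=9) → bbox [-5.2,-0.5,13.6] .. [12.8,17.5,25.5]
B = cylinder(h=5.1, r=5.5) → bbox [-5.5,-5.5,0] .. [5.5,5.5,5.1]
lo = A.lo+B.lo = [-5.2-5.5, -0.5-5.5, 13.6+0] = [-10.700,-6.000,13.600]
hi = A.hi+B.hi = [12.8+5.5, 17.5+5.5, 25.5+5.1] = [18.300,23.000,30.600]
diag = √(29²+29²+17²) = √1971 = 44.396


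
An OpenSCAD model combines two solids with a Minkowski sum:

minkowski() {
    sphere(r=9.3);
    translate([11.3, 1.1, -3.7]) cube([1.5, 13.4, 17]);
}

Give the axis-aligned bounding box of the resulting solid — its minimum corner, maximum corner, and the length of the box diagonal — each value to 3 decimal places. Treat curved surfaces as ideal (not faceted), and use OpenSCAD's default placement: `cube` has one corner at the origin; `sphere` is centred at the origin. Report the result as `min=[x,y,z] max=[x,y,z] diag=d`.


min=[2.000,-8.200,-13.000] max=[22.100,23.800,22.600] diag=51.917

A = translate([11.3, 1.1, -3.7]) cube([1.5, 13.4, 17]) → bbox [11.3,1.1,-3.7] .. [12.8,14.5,13.3]
B = sphere(r=9.3) → bbox [-9.3,-9.3,-9.3] .. [9.3,9.3,9.3]
lo = A.lo+B.lo = [11.3-9.3, 1.1-9.3, -3.7-9.3] = [2.000,-8.200,-13.000]
hi = A.hi+B.hi = [12.8+9.3, 14.5+9.3, 13.3+9.3] = [22.100,23.800,22.600]
diag = √(20.1²+32²+35.6²) = √2695.37 = 51.917


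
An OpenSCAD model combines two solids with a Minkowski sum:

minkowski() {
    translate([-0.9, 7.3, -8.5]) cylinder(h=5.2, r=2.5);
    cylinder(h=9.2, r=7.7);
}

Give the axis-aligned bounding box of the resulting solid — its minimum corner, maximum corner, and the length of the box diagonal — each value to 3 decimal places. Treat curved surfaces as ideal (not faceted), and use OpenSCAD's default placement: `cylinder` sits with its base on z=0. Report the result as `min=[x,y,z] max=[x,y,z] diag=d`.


A = translate([-0.9, 7.3, -8.5]) cylinder(h=5.2, r=2.5) → bbox [-3.4,4.8,-8.5] .. [1.6,9.8,-3.3]
B = cylinder(h=9.2, r=7.7) → bbox [-7.7,-7.7,0] .. [7.7,7.7,9.2]
lo = A.lo+B.lo = [-3.4-7.7, 4.8-7.7, -8.5+0] = [-11.100,-2.900,-8.500]
hi = A.hi+B.hi = [1.6+7.7, 9.8+7.7, -3.3+9.2] = [9.300,17.500,5.900]
diag = √(20.4²+20.4²+14.4²) = √1039.68 = 32.244

min=[-11.100,-2.900,-8.500] max=[9.300,17.500,5.900] diag=32.244


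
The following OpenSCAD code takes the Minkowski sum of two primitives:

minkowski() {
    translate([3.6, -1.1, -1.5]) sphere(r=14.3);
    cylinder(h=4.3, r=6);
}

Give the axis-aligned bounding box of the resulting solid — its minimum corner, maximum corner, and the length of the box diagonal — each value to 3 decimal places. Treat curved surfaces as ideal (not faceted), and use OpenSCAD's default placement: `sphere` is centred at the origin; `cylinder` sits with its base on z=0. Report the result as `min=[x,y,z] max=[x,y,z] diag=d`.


A = translate([3.6, -1.1, -1.5]) sphere(r=14.3) → bbox [-10.7,-15.4,-15.8] .. [17.9,13.2,12.8]
B = cylinder(h=4.3, r=6) → bbox [-6,-6,0] .. [6,6,4.3]
lo = A.lo+B.lo = [-10.7-6, -15.4-6, -15.8+0] = [-16.700,-21.400,-15.800]
hi = A.hi+B.hi = [17.9+6, 13.2+6, 12.8+4.3] = [23.900,19.200,17.100]
diag = √(40.6²+40.6²+32.9²) = √4379.13 = 66.175

min=[-16.700,-21.400,-15.800] max=[23.900,19.200,17.100] diag=66.175
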